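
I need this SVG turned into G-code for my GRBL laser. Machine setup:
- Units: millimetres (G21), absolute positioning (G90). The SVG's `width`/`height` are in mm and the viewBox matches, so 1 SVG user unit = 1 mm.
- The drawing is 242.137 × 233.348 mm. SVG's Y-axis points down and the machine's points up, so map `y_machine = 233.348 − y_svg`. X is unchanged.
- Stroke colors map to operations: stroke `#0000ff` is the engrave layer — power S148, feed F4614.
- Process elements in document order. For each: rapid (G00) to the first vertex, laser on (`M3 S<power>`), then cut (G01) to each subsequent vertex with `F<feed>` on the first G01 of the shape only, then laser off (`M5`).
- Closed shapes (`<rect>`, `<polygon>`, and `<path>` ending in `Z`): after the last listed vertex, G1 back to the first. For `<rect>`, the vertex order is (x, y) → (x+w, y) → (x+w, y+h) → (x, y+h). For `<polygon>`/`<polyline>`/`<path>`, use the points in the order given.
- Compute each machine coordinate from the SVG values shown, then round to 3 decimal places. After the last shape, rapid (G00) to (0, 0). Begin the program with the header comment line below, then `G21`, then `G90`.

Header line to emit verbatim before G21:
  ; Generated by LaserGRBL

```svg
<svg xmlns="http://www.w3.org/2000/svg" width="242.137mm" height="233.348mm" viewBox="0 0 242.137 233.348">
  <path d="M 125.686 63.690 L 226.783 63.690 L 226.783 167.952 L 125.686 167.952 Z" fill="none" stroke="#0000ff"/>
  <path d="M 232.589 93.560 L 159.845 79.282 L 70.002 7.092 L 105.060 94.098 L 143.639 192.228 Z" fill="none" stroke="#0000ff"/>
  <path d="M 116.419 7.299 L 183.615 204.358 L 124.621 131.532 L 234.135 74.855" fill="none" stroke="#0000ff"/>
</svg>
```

1 u = 1 mm; y_m = 233.348 − y.

[1] `<path>` rectangle, #0000ff→engrave S148 F4614: (125.686,169.658) → (226.783,169.658) → (226.783,65.396) → (125.686,65.396) → (125.686,169.658) (closed)

[2] `<path>` closed polygon, #0000ff→engrave S148 F4614: (232.589,139.788) → (159.845,154.066) → (70.002,226.256) → (105.060,139.250) → (143.639,41.120) → (232.589,139.788) (closed)

[3] `<path>` open polyline, #0000ff→engrave S148 F4614: (116.419,226.049) → (183.615,28.990) → (124.621,101.816) → (234.135,158.493)

; Generated by LaserGRBL
G21
G90
G00 X125.686 Y169.658
M3 S148
G01 X226.783 Y169.658 F4614
G01 X226.783 Y65.396
G01 X125.686 Y65.396
G01 X125.686 Y169.658
M5
G00 X232.589 Y139.788
M3 S148
G01 X159.845 Y154.066 F4614
G01 X70.002 Y226.256
G01 X105.060 Y139.250
G01 X143.639 Y41.120
G01 X232.589 Y139.788
M5
G00 X116.419 Y226.049
M3 S148
G01 X183.615 Y28.990 F4614
G01 X124.621 Y101.816
G01 X234.135 Y158.493
M5
G00 X0.000 Y0.000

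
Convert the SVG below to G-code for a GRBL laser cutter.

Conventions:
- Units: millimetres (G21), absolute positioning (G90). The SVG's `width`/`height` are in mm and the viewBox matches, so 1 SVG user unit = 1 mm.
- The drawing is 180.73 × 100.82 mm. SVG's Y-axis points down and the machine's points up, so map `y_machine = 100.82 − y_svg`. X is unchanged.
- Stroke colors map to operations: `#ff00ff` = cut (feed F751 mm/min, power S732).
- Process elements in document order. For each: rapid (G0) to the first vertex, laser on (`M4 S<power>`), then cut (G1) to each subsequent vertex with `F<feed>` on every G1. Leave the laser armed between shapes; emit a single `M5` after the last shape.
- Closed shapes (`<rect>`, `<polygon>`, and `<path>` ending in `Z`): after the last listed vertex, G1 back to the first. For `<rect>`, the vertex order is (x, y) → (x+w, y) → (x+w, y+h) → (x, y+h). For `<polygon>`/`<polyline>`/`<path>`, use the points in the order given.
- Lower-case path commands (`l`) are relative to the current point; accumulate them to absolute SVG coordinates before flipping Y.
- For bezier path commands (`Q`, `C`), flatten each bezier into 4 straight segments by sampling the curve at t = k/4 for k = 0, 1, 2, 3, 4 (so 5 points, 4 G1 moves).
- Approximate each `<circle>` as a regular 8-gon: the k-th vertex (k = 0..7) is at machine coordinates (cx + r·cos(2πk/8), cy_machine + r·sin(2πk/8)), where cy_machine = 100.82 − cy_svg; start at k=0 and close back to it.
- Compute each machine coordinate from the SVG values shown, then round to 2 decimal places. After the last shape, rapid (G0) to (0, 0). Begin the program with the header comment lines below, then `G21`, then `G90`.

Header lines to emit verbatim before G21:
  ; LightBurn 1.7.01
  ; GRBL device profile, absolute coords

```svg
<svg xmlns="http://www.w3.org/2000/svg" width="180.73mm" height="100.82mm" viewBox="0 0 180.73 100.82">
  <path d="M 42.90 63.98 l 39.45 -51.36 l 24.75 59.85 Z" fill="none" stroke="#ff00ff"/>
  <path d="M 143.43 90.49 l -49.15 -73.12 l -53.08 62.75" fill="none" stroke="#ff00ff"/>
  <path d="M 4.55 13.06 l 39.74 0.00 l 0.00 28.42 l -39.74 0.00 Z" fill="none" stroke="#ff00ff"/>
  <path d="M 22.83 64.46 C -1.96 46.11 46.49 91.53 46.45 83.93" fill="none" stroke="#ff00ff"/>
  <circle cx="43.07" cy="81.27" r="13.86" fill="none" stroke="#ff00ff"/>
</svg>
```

; LightBurn 1.7.01
; GRBL device profile, absolute coords
G21
G90
G0 X42.90 Y36.84
M4 S732
G1 X82.35 Y88.20 F751
G1 X107.10 Y28.35 F751
G1 X42.90 Y36.84 F751
G0 X143.43 Y10.33
M4 S732
G1 X94.28 Y83.45 F751
G1 X41.20 Y20.70 F751
G0 X4.55 Y87.76
M4 S732
G1 X44.29 Y87.76 F751
G1 X44.29 Y59.34 F751
G1 X4.55 Y59.34 F751
G1 X4.55 Y87.76 F751
G0 X22.83 Y36.36
M4 S732
G1 X16.07 Y39.99 F751
G1 X25.36 Y30.66 F751
G1 X39.29 Y19.31 F751
G1 X46.45 Y16.89 F751
G0 X56.93 Y19.55
M4 S732
G1 X52.87 Y29.35 F751
G1 X43.07 Y33.41 F751
G1 X33.27 Y29.35 F751
G1 X29.21 Y19.55 F751
G1 X33.27 Y9.75 F751
G1 X43.07 Y5.69 F751
G1 X52.87 Y9.75 F751
G1 X56.93 Y19.55 F751
M5
G0 X0.00 Y0.00

viewBox `0 0 180.73 100.82` with mm width/height → 1 unit = 1 mm. Flip: y_m = 100.82 − y_svg.

**Shape 1** — `<path>` regular polygon, stroke `#ff00ff` → cut (S732, F751). Machine vertices: (42.90,36.84) → (82.35,88.20) → (107.10,28.35) → (42.90,36.84). Closed: final G1 returns to the first vertex.

**Shape 2** — `<path>` open polyline, stroke `#ff00ff` → cut (S732, F751). Machine vertices: (143.43,10.33) → (94.28,83.45) → (41.20,20.70). Open path.

**Shape 3** — `<path>` rectangle, stroke `#ff00ff` → cut (S732, F751). Machine vertices: (4.55,87.76) → (44.29,87.76) → (44.29,59.34) → (4.55,59.34) → (4.55,87.76). Closed: final G1 returns to the first vertex.

**Shape 4** — `<path>` cubic bezier, stroke `#ff00ff` → cut (S732, F751). Control points (SVG): P0=(22.83,64.46), P1=(-1.96,46.11), P2=(46.49,91.53), P3=(46.45,83.93); sampled at t=k/4. Machine vertices: (22.83,36.36) → (16.07,39.99) → (25.36,30.66) → (39.29,19.31) → (46.45,16.89). Open path.

**Shape 5** — `<circle>` circle, stroke `#ff00ff` → cut (S732, F751). Machine vertices: (56.93,19.55) → (52.87,29.35) → (43.07,33.41) → (33.27,29.35) → (29.21,19.55) → (33.27,9.75) → (43.07,5.69) → (52.87,9.75) → (56.93,19.55). Closed: final G1 returns to the first vertex.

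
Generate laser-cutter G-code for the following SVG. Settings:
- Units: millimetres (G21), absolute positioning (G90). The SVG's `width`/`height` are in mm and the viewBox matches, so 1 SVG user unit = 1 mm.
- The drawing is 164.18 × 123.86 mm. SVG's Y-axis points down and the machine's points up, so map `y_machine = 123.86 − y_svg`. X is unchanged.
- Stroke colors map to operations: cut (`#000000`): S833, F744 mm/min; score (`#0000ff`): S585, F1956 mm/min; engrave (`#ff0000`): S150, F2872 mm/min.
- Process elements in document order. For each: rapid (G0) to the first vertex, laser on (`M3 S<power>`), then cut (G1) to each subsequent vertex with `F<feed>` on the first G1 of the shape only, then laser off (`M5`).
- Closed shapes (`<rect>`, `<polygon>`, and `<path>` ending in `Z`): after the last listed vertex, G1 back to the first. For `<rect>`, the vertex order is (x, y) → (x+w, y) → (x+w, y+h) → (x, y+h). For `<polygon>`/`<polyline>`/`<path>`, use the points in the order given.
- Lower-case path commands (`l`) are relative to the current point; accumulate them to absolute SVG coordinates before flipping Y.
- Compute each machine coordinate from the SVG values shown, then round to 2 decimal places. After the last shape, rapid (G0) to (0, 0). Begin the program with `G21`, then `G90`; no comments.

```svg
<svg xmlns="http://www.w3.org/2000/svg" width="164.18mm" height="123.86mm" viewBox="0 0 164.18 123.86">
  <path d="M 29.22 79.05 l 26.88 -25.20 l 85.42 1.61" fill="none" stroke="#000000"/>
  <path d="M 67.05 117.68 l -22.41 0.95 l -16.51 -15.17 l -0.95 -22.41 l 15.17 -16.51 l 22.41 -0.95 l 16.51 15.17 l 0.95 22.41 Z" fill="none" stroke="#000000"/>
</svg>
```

G21
G90
G0 X29.22 Y44.81
M3 S833
G1 X56.10 Y70.01 F744
G1 X141.52 Y68.40
M5
G0 X67.05 Y6.18
M3 S833
G1 X44.64 Y5.23 F744
G1 X28.13 Y20.40
G1 X27.18 Y42.81
G1 X42.35 Y59.32
G1 X64.76 Y60.27
G1 X81.27 Y45.10
G1 X82.22 Y22.69
G1 X67.05 Y6.18
M5
G0 X0.00 Y0.00

1 u = 1 mm; y_m = 123.86 − y.

[1] `<path>` open polyline, #000000→cut S833 F744: (29.22,44.81) → (56.10,70.01) → (141.52,68.40)

[2] `<path>` regular polygon, #000000→cut S833 F744: (67.05,6.18) → (44.64,5.23) → (28.13,20.40) → (27.18,42.81) → (42.35,59.32) → (64.76,60.27) → (81.27,45.10) → (82.22,22.69) → (67.05,6.18) (closed)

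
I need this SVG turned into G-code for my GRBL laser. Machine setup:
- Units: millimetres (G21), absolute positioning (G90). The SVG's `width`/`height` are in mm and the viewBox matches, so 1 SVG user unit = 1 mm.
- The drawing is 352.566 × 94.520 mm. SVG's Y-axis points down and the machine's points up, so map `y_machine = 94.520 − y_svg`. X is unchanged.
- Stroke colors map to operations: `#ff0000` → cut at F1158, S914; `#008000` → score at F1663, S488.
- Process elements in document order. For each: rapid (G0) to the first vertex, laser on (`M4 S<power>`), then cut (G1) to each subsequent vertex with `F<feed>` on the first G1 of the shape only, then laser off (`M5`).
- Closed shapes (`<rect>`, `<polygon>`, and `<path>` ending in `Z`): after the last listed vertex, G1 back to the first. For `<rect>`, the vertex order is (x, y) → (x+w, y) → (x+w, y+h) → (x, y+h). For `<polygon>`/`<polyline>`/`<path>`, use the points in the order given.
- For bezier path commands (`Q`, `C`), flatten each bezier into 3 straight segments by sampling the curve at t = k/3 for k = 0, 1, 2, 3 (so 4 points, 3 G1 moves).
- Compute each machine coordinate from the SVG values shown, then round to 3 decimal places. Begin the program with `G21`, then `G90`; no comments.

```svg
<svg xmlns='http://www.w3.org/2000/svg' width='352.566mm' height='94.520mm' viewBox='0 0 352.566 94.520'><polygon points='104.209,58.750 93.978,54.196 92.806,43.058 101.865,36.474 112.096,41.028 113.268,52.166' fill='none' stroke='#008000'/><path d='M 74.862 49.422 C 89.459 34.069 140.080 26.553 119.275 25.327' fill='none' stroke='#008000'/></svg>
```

G21
G90
G0 X104.209 Y35.770
M4 S488
G1 X93.978 Y40.324 F1663
G1 X92.806 Y51.462
G1 X101.865 Y58.046
G1 X112.096 Y53.492
G1 X113.268 Y42.354
G1 X104.209 Y35.770
M5
G0 X74.862 Y45.098
M4 S488
G1 X97.487 Y57.896 F1663
G1 X120.251 Y65.813
G1 X119.275 Y69.193
M5

1 u = 1 mm; y_m = 94.520 − y.

[1] `<polygon>` regular polygon, #008000→score S488 F1663: (104.209,35.770) → (93.978,40.324) → (92.806,51.462) → (101.865,58.046) → (112.096,53.492) → (113.268,42.354) → (104.209,35.770) (closed)

[2] `<path>` cubic bezier, #008000→score S488 F1663: (74.862,45.098) → (97.487,57.896) → (120.251,65.813) → (119.275,69.193)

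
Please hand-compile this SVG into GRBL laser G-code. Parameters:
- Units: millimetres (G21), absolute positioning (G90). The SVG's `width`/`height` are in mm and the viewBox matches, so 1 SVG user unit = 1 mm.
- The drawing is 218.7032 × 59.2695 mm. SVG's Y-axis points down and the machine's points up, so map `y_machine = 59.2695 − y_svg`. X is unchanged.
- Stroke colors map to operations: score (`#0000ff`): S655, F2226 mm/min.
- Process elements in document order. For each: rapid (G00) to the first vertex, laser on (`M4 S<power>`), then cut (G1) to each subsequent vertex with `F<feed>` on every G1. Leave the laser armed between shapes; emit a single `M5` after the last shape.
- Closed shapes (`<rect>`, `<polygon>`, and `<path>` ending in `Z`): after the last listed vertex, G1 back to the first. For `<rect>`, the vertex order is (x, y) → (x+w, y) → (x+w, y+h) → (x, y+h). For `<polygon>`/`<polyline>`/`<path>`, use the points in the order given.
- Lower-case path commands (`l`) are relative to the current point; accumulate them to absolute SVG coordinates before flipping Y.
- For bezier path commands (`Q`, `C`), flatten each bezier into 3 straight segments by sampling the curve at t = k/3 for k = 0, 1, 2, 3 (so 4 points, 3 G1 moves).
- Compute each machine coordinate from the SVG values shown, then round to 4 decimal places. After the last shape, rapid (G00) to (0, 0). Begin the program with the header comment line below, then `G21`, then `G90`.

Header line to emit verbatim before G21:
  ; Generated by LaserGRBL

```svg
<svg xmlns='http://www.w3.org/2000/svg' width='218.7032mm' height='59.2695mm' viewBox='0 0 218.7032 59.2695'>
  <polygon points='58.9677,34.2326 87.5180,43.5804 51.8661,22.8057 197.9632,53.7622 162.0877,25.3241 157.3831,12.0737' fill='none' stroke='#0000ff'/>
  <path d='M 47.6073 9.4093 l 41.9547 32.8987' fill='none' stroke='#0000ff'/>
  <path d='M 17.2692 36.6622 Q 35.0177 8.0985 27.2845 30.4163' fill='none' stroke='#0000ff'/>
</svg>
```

viewBox `0 0 218.7032 59.2695` with mm width/height → 1 unit = 1 mm. Flip: y_m = 59.2695 − y_svg.

**Shape 1** — `<polygon>` closed polygon, stroke `#0000ff` → score (S655, F2226). Machine vertices: (58.9677,25.0369) → (87.5180,15.6891) → (51.8661,36.4638) → (197.9632,5.5073) → (162.0877,33.9454) → (157.3831,47.1958) → (58.9677,25.0369). Closed: final G1 returns to the first vertex.

**Shape 2** — `<path>` line segment, stroke `#0000ff` → score (S655, F2226). Machine vertices: (47.6073,49.8602) → (89.5620,16.9615). Open path.

**Shape 3** — `<path>` quadratic bezier, stroke `#0000ff` → score (S655, F2226). Control points (SVG): P0=(17.2692,36.6622), P1=(35.0177,8.0985), P2=(27.2845,30.4163); sampled at t=k/3. Machine vertices: (17.2692,22.6073) → (26.2702,35.9963) → (29.6087,38.0782) → (27.2845,28.8532). Open path.

; Generated by LaserGRBL
G21
G90
G00 X58.9677 Y25.0369
M4 S655
G1 X87.5180 Y15.6891 F2226
G1 X51.8661 Y36.4638 F2226
G1 X197.9632 Y5.5073 F2226
G1 X162.0877 Y33.9454 F2226
G1 X157.3831 Y47.1958 F2226
G1 X58.9677 Y25.0369 F2226
G00 X47.6073 Y49.8602
M4 S655
G1 X89.5620 Y16.9615 F2226
G00 X17.2692 Y22.6073
M4 S655
G1 X26.2702 Y35.9963 F2226
G1 X29.6087 Y38.0782 F2226
G1 X27.2845 Y28.8532 F2226
M5
G00 X0.0000 Y0.0000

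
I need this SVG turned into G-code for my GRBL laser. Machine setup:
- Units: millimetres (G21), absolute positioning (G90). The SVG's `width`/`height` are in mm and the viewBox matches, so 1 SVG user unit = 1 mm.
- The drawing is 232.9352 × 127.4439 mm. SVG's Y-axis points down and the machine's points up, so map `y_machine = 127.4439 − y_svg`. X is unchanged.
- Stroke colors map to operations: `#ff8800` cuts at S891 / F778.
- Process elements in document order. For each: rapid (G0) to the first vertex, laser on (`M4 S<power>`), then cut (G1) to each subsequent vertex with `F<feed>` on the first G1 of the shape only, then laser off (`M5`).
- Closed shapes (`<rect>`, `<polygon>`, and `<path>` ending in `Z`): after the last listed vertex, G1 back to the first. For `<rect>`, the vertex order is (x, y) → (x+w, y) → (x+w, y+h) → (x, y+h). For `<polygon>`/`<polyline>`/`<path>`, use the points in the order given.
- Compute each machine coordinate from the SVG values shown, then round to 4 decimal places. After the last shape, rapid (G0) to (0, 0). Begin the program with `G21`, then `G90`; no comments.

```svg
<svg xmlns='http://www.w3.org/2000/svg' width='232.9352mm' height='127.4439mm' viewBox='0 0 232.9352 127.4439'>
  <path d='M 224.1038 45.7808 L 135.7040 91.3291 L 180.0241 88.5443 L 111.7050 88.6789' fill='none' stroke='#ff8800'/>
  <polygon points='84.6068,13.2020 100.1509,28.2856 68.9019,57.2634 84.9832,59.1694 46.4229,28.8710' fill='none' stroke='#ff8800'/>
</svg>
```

G21
G90
G0 X224.1038 Y81.6631
M4 S891
G1 X135.7040 Y36.1148 F778
G1 X180.0241 Y38.8996
G1 X111.7050 Y38.7650
M5
G0 X84.6068 Y114.2419
M4 S891
G1 X100.1509 Y99.1583 F778
G1 X68.9019 Y70.1805
G1 X84.9832 Y68.2745
G1 X46.4229 Y98.5729
G1 X84.6068 Y114.2419
M5
G0 X0.0000 Y0.0000

viewBox `0 0 232.9352 127.4439` with mm width/height → 1 unit = 1 mm. Flip: y_m = 127.4439 − y_svg.

**Shape 1** — `<path>` open polyline, stroke `#ff8800` → cut (S891, F778). Machine vertices: (224.1038,81.6631) → (135.7040,36.1148) → (180.0241,38.8996) → (111.7050,38.7650). Open path.

**Shape 2** — `<polygon>` closed polygon, stroke `#ff8800` → cut (S891, F778). Machine vertices: (84.6068,114.2419) → (100.1509,99.1583) → (68.9019,70.1805) → (84.9832,68.2745) → (46.4229,98.5729) → (84.6068,114.2419). Closed: final G1 returns to the first vertex.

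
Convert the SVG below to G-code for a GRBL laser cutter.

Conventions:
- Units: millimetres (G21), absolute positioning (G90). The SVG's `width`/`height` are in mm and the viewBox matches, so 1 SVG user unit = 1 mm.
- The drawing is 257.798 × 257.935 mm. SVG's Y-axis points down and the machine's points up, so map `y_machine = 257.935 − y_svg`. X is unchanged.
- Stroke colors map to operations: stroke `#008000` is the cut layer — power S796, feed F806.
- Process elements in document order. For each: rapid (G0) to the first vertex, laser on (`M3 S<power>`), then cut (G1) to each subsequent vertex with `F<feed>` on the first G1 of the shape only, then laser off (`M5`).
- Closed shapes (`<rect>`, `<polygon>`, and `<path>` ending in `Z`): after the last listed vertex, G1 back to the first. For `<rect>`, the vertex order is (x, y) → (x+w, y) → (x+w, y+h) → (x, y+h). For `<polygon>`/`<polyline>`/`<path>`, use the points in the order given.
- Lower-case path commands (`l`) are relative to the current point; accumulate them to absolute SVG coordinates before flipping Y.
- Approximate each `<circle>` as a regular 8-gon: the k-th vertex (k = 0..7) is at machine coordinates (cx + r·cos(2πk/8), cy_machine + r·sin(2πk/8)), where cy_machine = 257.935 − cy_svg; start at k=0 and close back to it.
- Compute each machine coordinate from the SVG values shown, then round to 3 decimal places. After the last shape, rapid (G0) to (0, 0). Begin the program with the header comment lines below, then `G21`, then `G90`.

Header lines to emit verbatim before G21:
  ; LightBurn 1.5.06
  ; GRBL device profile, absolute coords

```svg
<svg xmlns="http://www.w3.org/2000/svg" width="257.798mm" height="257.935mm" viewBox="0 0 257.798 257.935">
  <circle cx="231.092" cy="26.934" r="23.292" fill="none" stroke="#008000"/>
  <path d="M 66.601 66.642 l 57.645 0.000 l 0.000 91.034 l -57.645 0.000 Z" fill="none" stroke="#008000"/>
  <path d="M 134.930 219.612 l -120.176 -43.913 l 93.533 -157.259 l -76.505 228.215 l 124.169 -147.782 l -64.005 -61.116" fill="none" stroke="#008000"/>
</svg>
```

; LightBurn 1.5.06
; GRBL device profile, absolute coords
G21
G90
G0 X254.384 Y231.001
M3 S796
G1 X247.562 Y247.471 F806
G1 X231.092 Y254.293
G1 X214.622 Y247.471
G1 X207.800 Y231.001
G1 X214.622 Y214.531
G1 X231.092 Y207.709
G1 X247.562 Y214.531
G1 X254.384 Y231.001
M5
G0 X66.601 Y191.293
M3 S796
G1 X124.246 Y191.293 F806
G1 X124.246 Y100.259
G1 X66.601 Y100.259
G1 X66.601 Y191.293
M5
G0 X134.930 Y38.323
M3 S796
G1 X14.754 Y82.236 F806
G1 X108.287 Y239.495
G1 X31.782 Y11.280
G1 X155.951 Y159.062
G1 X91.946 Y220.178
M5
G0 X0.000 Y0.000

Since the viewBox matches the mm dimensions, user units are millimetres directly. The only transform is the Y-flip y_m = 257.935 − y_svg.

Shape 1 is a circle drawn with `<circle>`. Its stroke #008000 means cut at S796, F806. After flipping Y the toolpath is (254.384,231.001) → (247.562,247.471) → (231.092,254.293) → (214.622,247.471) → (207.800,231.001) → (214.622,214.531) → (231.092,207.709) → (247.562,214.531) → (254.384,231.001), returning to the start.

Shape 2 is a rectangle drawn with `<path>`. Its stroke #008000 means cut at S796, F806. After flipping Y the toolpath is (66.601,191.293) → (124.246,191.293) → (124.246,100.259) → (66.601,100.259) → (66.601,191.293), returning to the start.

Shape 3 is a open polyline drawn with `<path>`. Its stroke #008000 means cut at S796, F806. After flipping Y the toolpath is (134.930,38.323) → (14.754,82.236) → (108.287,239.495) → (31.782,11.280) → (155.951,159.062) → (91.946,220.178).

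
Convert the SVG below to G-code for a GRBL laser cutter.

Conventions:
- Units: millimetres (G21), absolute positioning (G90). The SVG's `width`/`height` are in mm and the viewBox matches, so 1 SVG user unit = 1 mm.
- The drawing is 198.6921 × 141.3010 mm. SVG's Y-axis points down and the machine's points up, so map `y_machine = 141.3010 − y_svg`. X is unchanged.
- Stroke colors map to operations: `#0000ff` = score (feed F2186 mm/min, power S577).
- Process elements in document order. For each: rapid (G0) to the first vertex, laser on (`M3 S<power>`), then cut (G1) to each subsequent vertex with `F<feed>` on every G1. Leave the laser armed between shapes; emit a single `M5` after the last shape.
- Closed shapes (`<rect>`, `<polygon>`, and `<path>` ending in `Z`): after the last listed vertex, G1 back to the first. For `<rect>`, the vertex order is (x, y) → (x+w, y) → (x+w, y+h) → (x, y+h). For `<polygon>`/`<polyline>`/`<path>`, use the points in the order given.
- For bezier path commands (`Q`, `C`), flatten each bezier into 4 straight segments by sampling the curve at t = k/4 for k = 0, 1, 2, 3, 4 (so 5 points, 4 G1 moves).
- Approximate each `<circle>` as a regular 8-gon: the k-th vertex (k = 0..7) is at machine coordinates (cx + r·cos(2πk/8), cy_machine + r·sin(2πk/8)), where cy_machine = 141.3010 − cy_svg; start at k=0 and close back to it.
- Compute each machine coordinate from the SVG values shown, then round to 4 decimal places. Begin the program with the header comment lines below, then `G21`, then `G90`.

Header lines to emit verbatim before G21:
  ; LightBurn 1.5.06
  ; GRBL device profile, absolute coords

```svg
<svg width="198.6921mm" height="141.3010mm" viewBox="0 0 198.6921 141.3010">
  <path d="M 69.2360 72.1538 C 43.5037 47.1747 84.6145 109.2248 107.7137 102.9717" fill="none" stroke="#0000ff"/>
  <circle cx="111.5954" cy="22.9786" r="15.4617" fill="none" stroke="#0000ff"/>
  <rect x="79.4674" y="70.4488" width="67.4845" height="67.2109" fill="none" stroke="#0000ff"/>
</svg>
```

1 u = 1 mm; y_m = 141.3010 − y.

[1] `<path>` cubic bezier, #0000ff→score S577 F2186: (69.2360,69.1472) → (61.1440,73.9906) → (70.1630,60.7605) → (88.3380,44.0193) → (107.7137,38.3293)

[2] `<circle>` circle, #0000ff→score S577 F2186: (127.0571,118.3224) → (122.5285,129.2555) → (111.5954,133.7841) → (100.6623,129.2555) → (96.1337,118.3224) → (100.6623,107.3893) → (111.5954,102.8607) → (122.5285,107.3893) → (127.0571,118.3224) (closed)

[3] `<rect>` rectangle, #0000ff→score S577 F2186: (79.4674,70.8522) → (146.9519,70.8522) → (146.9519,3.6413) → (79.4674,3.6413) → (79.4674,70.8522) (closed)

; LightBurn 1.5.06
; GRBL device profile, absolute coords
G21
G90
G0 X69.2360 Y69.1472
M3 S577
G1 X61.1440 Y73.9906 F2186
G1 X70.1630 Y60.7605 F2186
G1 X88.3380 Y44.0193 F2186
G1 X107.7137 Y38.3293 F2186
G0 X127.0571 Y118.3224
M3 S577
G1 X122.5285 Y129.2555 F2186
G1 X111.5954 Y133.7841 F2186
G1 X100.6623 Y129.2555 F2186
G1 X96.1337 Y118.3224 F2186
G1 X100.6623 Y107.3893 F2186
G1 X111.5954 Y102.8607 F2186
G1 X122.5285 Y107.3893 F2186
G1 X127.0571 Y118.3224 F2186
G0 X79.4674 Y70.8522
M3 S577
G1 X146.9519 Y70.8522 F2186
G1 X146.9519 Y3.6413 F2186
G1 X79.4674 Y3.6413 F2186
G1 X79.4674 Y70.8522 F2186
M5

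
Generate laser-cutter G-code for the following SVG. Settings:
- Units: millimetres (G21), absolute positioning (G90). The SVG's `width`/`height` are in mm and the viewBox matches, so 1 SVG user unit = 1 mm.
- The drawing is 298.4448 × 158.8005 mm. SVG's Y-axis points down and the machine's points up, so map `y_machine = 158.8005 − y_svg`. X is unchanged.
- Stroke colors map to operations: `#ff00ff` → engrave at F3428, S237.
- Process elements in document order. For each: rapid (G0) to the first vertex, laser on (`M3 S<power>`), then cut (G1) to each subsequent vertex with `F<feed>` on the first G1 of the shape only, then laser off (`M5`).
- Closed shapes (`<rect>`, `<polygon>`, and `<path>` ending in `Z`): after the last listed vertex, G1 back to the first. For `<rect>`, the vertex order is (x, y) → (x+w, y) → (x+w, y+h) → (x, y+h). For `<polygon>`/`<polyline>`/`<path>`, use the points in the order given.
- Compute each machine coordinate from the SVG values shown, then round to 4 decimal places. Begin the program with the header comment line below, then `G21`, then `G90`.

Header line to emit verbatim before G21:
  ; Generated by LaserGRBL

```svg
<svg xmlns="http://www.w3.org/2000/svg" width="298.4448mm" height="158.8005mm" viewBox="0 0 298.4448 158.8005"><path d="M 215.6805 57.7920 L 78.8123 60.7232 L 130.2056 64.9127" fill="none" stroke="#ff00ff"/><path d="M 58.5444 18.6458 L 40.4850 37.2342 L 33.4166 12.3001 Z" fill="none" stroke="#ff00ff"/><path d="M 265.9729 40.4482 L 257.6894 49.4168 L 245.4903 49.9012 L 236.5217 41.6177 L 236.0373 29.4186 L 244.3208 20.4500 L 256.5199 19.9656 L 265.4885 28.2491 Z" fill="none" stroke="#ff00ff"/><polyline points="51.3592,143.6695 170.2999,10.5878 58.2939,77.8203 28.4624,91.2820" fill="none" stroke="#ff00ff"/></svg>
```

; Generated by LaserGRBL
G21
G90
G0 X215.6805 Y101.0085
M3 S237
G1 X78.8123 Y98.0773 F3428
G1 X130.2056 Y93.8878
M5
G0 X58.5444 Y140.1547
M3 S237
G1 X40.4850 Y121.5663 F3428
G1 X33.4166 Y146.5004
G1 X58.5444 Y140.1547
M5
G0 X265.9729 Y118.3523
M3 S237
G1 X257.6894 Y109.3837 F3428
G1 X245.4903 Y108.8993
G1 X236.5217 Y117.1828
G1 X236.0373 Y129.3819
G1 X244.3208 Y138.3505
G1 X256.5199 Y138.8349
G1 X265.4885 Y130.5514
G1 X265.9729 Y118.3523
M5
G0 X51.3592 Y15.1310
M3 S237
G1 X170.2999 Y148.2127 F3428
G1 X58.2939 Y80.9802
G1 X28.4624 Y67.5185
M5

1 u = 1 mm; y_m = 158.8005 − y.

[1] `<path>` open polyline, #ff00ff→engrave S237 F3428: (215.6805,101.0085) → (78.8123,98.0773) → (130.2056,93.8878)

[2] `<path>` regular polygon, #ff00ff→engrave S237 F3428: (58.5444,140.1547) → (40.4850,121.5663) → (33.4166,146.5004) → (58.5444,140.1547) (closed)

[3] `<path>` regular polygon, #ff00ff→engrave S237 F3428: (265.9729,118.3523) → (257.6894,109.3837) → (245.4903,108.8993) → (236.5217,117.1828) → (236.0373,129.3819) → (244.3208,138.3505) → (256.5199,138.8349) → (265.4885,130.5514) → (265.9729,118.3523) (closed)

[4] `<polyline>` open polyline, #ff00ff→engrave S237 F3428: (51.3592,15.1310) → (170.2999,148.2127) → (58.2939,80.9802) → (28.4624,67.5185)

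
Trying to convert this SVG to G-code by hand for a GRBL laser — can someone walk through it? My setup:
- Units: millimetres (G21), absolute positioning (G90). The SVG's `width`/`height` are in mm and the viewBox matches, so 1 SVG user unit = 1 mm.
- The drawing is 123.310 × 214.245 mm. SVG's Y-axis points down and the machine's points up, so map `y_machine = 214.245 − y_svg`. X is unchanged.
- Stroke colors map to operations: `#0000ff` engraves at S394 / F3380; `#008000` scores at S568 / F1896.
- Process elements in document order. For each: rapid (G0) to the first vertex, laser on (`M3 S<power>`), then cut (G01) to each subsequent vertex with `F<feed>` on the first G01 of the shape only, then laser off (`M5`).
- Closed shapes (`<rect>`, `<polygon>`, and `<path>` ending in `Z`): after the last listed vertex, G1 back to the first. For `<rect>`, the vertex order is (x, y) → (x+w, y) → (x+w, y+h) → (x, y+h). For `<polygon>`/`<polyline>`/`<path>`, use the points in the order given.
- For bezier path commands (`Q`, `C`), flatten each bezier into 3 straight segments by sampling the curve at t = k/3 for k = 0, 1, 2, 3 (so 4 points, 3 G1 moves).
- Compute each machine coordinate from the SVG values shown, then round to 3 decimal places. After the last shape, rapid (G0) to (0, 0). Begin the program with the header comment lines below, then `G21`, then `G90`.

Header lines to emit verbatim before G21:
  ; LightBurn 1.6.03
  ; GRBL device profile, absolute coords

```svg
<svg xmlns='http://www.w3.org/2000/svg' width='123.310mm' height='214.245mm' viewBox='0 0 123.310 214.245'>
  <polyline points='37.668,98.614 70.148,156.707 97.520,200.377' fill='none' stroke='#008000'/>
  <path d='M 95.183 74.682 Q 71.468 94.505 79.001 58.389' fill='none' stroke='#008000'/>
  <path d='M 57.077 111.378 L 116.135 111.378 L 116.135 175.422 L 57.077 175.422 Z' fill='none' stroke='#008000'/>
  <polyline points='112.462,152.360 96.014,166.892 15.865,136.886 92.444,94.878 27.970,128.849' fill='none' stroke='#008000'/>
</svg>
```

; LightBurn 1.6.03
; GRBL device profile, absolute coords
G21
G90
G0 X37.668 Y115.631
M3 S568
G01 X70.148 Y57.538 F1896
G01 X97.520 Y13.868
M5
G0 X95.183 Y139.563
M3 S568
G01 X82.845 Y132.563 F1896
G01 X77.451 Y137.994
G01 X79.001 Y155.856
M5
G0 X57.077 Y102.867
M3 S568
G01 X116.135 Y102.867 F1896
G01 X116.135 Y38.823
G01 X57.077 Y38.823
G01 X57.077 Y102.867
M5
G0 X112.462 Y61.885
M3 S568
G01 X96.014 Y47.353 F1896
G01 X15.865 Y77.359
G01 X92.444 Y119.367
G01 X27.970 Y85.396
M5
G0 X0.000 Y0.000

1 u = 1 mm; y_m = 214.245 − y.

[1] `<polyline>` open polyline, #008000→score S568 F1896: (37.668,115.631) → (70.148,57.538) → (97.520,13.868)

[2] `<path>` quadratic bezier, #008000→score S568 F1896: (95.183,139.563) → (82.845,132.563) → (77.451,137.994) → (79.001,155.856)

[3] `<path>` rectangle, #008000→score S568 F1896: (57.077,102.867) → (116.135,102.867) → (116.135,38.823) → (57.077,38.823) → (57.077,102.867) (closed)

[4] `<polyline>` open polyline, #008000→score S568 F1896: (112.462,61.885) → (96.014,47.353) → (15.865,77.359) → (92.444,119.367) → (27.970,85.396)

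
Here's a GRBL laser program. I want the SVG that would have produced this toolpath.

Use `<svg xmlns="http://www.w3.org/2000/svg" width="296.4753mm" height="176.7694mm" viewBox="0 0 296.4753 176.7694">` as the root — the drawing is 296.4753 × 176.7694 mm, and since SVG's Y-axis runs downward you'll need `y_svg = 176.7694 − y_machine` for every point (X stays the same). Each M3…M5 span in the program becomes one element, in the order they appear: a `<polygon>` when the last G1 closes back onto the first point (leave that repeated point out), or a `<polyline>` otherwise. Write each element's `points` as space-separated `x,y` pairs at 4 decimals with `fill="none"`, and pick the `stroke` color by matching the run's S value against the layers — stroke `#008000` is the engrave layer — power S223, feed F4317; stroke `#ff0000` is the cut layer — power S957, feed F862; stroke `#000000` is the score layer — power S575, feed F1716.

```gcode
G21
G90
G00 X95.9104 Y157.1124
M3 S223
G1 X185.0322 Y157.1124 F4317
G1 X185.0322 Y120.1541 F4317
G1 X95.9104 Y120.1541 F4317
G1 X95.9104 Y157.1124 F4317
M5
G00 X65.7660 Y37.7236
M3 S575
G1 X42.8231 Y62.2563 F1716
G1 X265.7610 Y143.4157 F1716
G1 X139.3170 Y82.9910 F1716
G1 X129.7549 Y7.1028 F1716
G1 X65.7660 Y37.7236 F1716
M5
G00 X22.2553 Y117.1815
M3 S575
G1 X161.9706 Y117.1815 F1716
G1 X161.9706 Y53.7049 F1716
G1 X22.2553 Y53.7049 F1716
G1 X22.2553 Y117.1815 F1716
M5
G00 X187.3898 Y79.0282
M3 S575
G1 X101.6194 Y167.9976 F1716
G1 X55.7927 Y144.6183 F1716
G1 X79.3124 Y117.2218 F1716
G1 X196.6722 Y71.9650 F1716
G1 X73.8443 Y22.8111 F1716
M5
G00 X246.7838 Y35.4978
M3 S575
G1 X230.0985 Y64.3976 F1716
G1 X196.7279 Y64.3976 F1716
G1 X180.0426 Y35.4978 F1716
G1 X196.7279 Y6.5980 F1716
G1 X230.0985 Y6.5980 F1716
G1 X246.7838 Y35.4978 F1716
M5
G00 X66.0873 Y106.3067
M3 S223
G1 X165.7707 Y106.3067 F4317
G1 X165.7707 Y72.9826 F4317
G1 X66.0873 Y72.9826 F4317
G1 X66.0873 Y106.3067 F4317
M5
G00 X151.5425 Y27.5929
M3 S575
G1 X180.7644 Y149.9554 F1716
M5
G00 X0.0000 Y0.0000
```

<svg xmlns="http://www.w3.org/2000/svg" width="296.4753mm" height="176.7694mm" viewBox="0 0 296.4753 176.7694">
  <polygon points="95.9104,19.6570 185.0322,19.6570 185.0322,56.6153 95.9104,56.6153" fill="none" stroke="#008000"/>
  <polygon points="65.7660,139.0458 42.8231,114.5131 265.7610,33.3537 139.3170,93.7784 129.7549,169.6666" fill="none" stroke="#000000"/>
  <polygon points="22.2553,59.5879 161.9706,59.5879 161.9706,123.0645 22.2553,123.0645" fill="none" stroke="#000000"/>
  <polyline points="187.3898,97.7412 101.6194,8.7718 55.7927,32.1511 79.3124,59.5476 196.6722,104.8044 73.8443,153.9583" fill="none" stroke="#000000"/>
  <polygon points="246.7838,141.2716 230.0985,112.3718 196.7279,112.3718 180.0426,141.2716 196.7279,170.1714 230.0985,170.1714" fill="none" stroke="#000000"/>
  <polygon points="66.0873,70.4627 165.7707,70.4627 165.7707,103.7868 66.0873,103.7868" fill="none" stroke="#008000"/>
  <polyline points="151.5425,149.1765 180.7644,26.8140" fill="none" stroke="#000000"/>
</svg>

y_svg = 176.7694 − y_m.

[1] S223→`#008000` (engrave); closed run; points: 95.9104,19.6570 185.0322,19.6570 185.0322,56.6153 95.9104,56.6153

[2] S575→`#000000` (score); closed run; points: 65.7660,139.0458 42.8231,114.5131 265.7610,33.3537 139.3170,93.7784 129.7549,169.6666

[3] S575→`#000000` (score); closed run; points: 22.2553,59.5879 161.9706,59.5879 161.9706,123.0645 22.2553,123.0645

[4] S575→`#000000` (score); open run; points: 187.3898,97.7412 101.6194,8.7718 55.7927,32.1511 79.3124,59.5476 196.6722,104.8044 73.8443,153.9583

[5] S575→`#000000` (score); closed run; points: 246.7838,141.2716 230.0985,112.3718 196.7279,112.3718 180.0426,141.2716 196.7279,170.1714 230.0985,170.1714

[6] S223→`#008000` (engrave); closed run; points: 66.0873,70.4627 165.7707,70.4627 165.7707,103.7868 66.0873,103.7868

[7] S575→`#000000` (score); open run; points: 151.5425,149.1765 180.7644,26.8140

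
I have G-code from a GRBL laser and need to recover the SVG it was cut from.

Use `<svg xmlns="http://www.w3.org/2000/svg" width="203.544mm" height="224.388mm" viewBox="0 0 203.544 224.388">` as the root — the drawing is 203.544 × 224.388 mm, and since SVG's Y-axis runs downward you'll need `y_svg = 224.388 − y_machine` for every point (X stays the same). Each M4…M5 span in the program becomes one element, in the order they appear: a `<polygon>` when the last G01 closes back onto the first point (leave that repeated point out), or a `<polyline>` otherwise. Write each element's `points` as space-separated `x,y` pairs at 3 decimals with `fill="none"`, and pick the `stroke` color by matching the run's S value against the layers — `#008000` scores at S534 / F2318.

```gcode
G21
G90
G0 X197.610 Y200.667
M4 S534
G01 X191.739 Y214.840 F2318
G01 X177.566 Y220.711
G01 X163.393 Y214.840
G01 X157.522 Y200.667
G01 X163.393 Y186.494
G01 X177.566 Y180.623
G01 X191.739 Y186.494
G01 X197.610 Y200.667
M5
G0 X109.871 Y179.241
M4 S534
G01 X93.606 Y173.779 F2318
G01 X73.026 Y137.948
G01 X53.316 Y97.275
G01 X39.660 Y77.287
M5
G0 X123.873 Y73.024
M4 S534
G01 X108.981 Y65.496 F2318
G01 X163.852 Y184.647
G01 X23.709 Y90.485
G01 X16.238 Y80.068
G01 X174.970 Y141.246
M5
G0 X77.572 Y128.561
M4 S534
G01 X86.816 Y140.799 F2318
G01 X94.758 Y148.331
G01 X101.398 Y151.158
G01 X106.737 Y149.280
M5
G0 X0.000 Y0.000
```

<svg xmlns="http://www.w3.org/2000/svg" width="203.544mm" height="224.388mm" viewBox="0 0 203.544 224.388">
  <polygon points="197.610,23.721 191.739,9.548 177.566,3.677 163.393,9.548 157.522,23.721 163.393,37.894 177.566,43.765 191.739,37.894" fill="none" stroke="#008000"/>
  <polyline points="109.871,45.147 93.606,50.609 73.026,86.440 53.316,127.113 39.660,147.101" fill="none" stroke="#008000"/>
  <polyline points="123.873,151.364 108.981,158.892 163.852,39.741 23.709,133.903 16.238,144.320 174.970,83.142" fill="none" stroke="#008000"/>
  <polyline points="77.572,95.827 86.816,83.589 94.758,76.057 101.398,73.230 106.737,75.108" fill="none" stroke="#008000"/>
</svg>

Each laser-on run becomes one SVG element. Flip Y back into SVG space with y_svg = 224.388 − y_machine. Every run uses S534, so all elements get stroke `#008000` (score).

Run 1: The run returns to its start, so emit a `<polygon>` with points (Y-flipped): 197.610,23.721 191.739,9.548 177.566,3.677 163.393,9.548 157.522,23.721 163.393,37.894 177.566,43.765 191.739,37.894.

Run 2: The run is open, so emit a `<polyline>` with points (Y-flipped): 109.871,45.147 93.606,50.609 73.026,86.440 53.316,127.113 39.660,147.101.

Run 3: The run is open, so emit a `<polyline>` with points (Y-flipped): 123.873,151.364 108.981,158.892 163.852,39.741 23.709,133.903 16.238,144.320 174.970,83.142.

Run 4: The run is open, so emit a `<polyline>` with points (Y-flipped): 77.572,95.827 86.816,83.589 94.758,76.057 101.398,73.230 106.737,75.108.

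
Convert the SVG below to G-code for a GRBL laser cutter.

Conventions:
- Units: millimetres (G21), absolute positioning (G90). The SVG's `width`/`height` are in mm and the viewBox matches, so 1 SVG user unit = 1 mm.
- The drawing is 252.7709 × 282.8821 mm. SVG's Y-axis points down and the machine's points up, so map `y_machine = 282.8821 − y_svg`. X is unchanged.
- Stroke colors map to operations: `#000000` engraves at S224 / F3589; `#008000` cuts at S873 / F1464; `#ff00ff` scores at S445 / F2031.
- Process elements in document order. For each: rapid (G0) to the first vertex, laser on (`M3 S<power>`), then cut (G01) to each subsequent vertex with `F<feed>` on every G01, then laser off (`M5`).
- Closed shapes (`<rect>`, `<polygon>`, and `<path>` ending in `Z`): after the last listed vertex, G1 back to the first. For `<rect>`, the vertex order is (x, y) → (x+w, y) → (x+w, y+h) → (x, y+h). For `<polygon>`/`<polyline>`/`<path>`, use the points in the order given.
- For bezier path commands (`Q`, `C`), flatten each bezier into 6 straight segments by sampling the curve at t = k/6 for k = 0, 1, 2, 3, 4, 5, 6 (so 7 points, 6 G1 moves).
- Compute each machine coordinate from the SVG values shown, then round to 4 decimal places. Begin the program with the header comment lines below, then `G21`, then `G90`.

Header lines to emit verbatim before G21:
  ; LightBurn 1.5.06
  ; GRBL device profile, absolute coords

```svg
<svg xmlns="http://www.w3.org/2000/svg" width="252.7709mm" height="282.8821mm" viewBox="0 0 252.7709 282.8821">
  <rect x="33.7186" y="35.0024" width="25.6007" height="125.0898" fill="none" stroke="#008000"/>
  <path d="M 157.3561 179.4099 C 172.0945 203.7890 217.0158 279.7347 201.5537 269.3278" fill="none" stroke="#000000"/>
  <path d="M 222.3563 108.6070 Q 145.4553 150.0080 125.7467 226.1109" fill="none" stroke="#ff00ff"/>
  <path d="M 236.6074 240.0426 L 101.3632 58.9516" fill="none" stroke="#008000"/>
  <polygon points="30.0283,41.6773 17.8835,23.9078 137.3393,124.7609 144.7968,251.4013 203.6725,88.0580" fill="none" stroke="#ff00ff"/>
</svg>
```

; LightBurn 1.5.06
; GRBL device profile, absolute coords
G21
G90
G0 X33.7186 Y247.8797
M3 S873
G01 X59.3193 Y247.8797 F1464
G01 X59.3193 Y122.7899 F1464
G01 X33.7186 Y122.7899 F1464
G01 X33.7186 Y247.8797 F1464
M5
G0 X157.3561 Y103.4722
M3 S224
G01 X166.8213 Y87.6239 F3589
G01 X178.8012 Y67.0124 F3589
G01 X190.7801 Y45.4685 F3589
G01 X200.2423 Y26.8235 F3589
G01 X204.6721 Y14.9084 F3589
G01 X201.5537 Y13.5543 F3589
M5
G0 X222.3563 Y174.2751
M3 S445
G01 X198.3113 Y159.5108 F2031
G01 X177.4437 Y142.8187 F2031
G01 X159.7534 Y124.1986 F2031
G01 X145.2405 Y103.6507 F2031
G01 X133.9049 Y81.1749 F2031
G01 X125.7467 Y56.7712 F2031
M5
G0 X236.6074 Y42.8395
M3 S873
G01 X101.3632 Y223.9305 F1464
M5
G0 X30.0283 Y241.2048
M3 S445
G01 X17.8835 Y258.9743 F2031
G01 X137.3393 Y158.1212 F2031
G01 X144.7968 Y31.4808 F2031
G01 X203.6725 Y194.8241 F2031
G01 X30.0283 Y241.2048 F2031
M5

1 u = 1 mm; y_m = 282.8821 − y.

[1] `<rect>` rectangle, #008000→cut S873 F1464: (33.7186,247.8797) → (59.3193,247.8797) → (59.3193,122.7899) → (33.7186,122.7899) → (33.7186,247.8797) (closed)

[2] `<path>` cubic bezier, #000000→engrave S224 F3589: (157.3561,103.4722) → (166.8213,87.6239) → (178.8012,67.0124) → (190.7801,45.4685) → (200.2423,26.8235) → (204.6721,14.9084) → (201.5537,13.5543)

[3] `<path>` quadratic bezier, #ff00ff→score S445 F2031: (222.3563,174.2751) → (198.3113,159.5108) → (177.4437,142.8187) → (159.7534,124.1986) → (145.2405,103.6507) → (133.9049,81.1749) → (125.7467,56.7712)

[4] `<path>` line segment, #008000→cut S873 F1464: (236.6074,42.8395) → (101.3632,223.9305)

[5] `<polygon>` closed polygon, #ff00ff→score S445 F2031: (30.0283,241.2048) → (17.8835,258.9743) → (137.3393,158.1212) → (144.7968,31.4808) → (203.6725,194.8241) → (30.0283,241.2048) (closed)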